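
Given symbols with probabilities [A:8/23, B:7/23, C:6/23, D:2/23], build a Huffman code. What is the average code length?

Huffman tree construction:
Combine smallest probabilities repeatedly
Resulting codes:
  A: 11 (length 2)
  B: 10 (length 2)
  C: 01 (length 2)
  D: 00 (length 2)
Average length = Σ p(s) × length(s) = 2.0000 bits


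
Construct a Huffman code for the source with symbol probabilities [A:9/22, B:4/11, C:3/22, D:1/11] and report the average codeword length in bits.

Huffman tree construction:
Combine smallest probabilities repeatedly
Resulting codes:
  A: 0 (length 1)
  B: 11 (length 2)
  C: 101 (length 3)
  D: 100 (length 3)
Average length = Σ p(s) × length(s) = 1.8182 bits


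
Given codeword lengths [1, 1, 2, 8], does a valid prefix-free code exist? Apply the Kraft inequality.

Kraft inequality: Σ 2^(-l_i) ≤ 1 for prefix-free code
Calculating: 2^(-1) + 2^(-1) + 2^(-2) + 2^(-8)
= 0.5 + 0.5 + 0.25 + 0.00390625
= 1.2539
Since 1.2539 > 1, prefix-free code does not exist


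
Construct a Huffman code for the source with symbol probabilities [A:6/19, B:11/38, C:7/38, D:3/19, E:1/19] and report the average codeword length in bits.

Huffman tree construction:
Combine smallest probabilities repeatedly
Resulting codes:
  A: 11 (length 2)
  B: 10 (length 2)
  C: 00 (length 2)
  D: 011 (length 3)
  E: 010 (length 3)
Average length = Σ p(s) × length(s) = 2.2105 bits


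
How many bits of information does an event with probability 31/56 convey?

Information content I(x) = -log₂(p(x))
I = -log₂(31/56) = -log₂(0.5536)
I = 0.8532 bits


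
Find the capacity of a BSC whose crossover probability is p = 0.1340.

For BSC with error probability p:
C = 1 - H(p) where H(p) is binary entropy
H(0.1340) = -0.1340 × log₂(0.1340) - 0.8660 × log₂(0.8660)
H(p) = 0.5683
C = 1 - 0.5683 = 0.4317 bits/use


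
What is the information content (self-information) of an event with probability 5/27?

Information content I(x) = -log₂(p(x))
I = -log₂(5/27) = -log₂(0.1852)
I = 2.4330 bits


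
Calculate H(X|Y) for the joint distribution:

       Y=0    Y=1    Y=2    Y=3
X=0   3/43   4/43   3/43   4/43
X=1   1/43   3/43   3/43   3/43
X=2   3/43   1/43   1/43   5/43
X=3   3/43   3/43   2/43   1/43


H(X|Y) = Σ_y p(y) H(X|Y=y)
  p(Y=0) = 10/43, H(X|Y=0) = 1.8955
  p(Y=1) = 11/43, H(X|Y=1) = 1.8676
  p(Y=2) = 9/43, H(X|Y=2) = 1.8911
  p(Y=3) = 13/43, H(X|Y=3) = 1.8262
H(X|Y) = 0.2326×1.8955 + 0.2558×1.8676 + 0.2093×1.8911 + 0.3023×1.8262 = 1.8665 bits


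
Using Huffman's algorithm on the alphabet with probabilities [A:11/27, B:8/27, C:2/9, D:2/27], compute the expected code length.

Huffman tree construction:
Combine smallest probabilities repeatedly
Resulting codes:
  A: 0 (length 1)
  B: 10 (length 2)
  C: 111 (length 3)
  D: 110 (length 3)
Average length = Σ p(s) × length(s) = 1.8889 bits


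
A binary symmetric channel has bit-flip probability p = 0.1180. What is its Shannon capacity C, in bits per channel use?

For BSC with error probability p:
C = 1 - H(p) where H(p) is binary entropy
H(0.1180) = -0.1180 × log₂(0.1180) - 0.8820 × log₂(0.8820)
H(p) = 0.5236
C = 1 - 0.5236 = 0.4764 bits/use


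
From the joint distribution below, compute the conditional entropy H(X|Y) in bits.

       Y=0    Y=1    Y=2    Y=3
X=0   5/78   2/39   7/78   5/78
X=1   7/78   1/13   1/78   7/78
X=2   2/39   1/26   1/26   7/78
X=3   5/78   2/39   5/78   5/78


H(X|Y) = Σ_y p(y) H(X|Y=y)
  p(Y=0) = 7/26, H(X|Y=0) = 1.9699
  p(Y=1) = 17/78, H(X|Y=1) = 1.9542
  p(Y=2) = 8/39, H(X|Y=2) = 1.7490
  p(Y=3) = 4/13, H(X|Y=3) = 1.9799
H(X|Y) = 0.2692×1.9699 + 0.2179×1.9542 + 0.2051×1.7490 + 0.3077×1.9799 = 1.9242 bits


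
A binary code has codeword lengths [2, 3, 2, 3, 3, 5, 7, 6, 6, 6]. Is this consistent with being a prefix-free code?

Kraft inequality: Σ 2^(-l_i) ≤ 1 for prefix-free code
Calculating: 2^(-2) + 2^(-3) + 2^(-2) + 2^(-3) + 2^(-3) + 2^(-5) + 2^(-7) + 2^(-6) + 2^(-6) + 2^(-6)
= 0.25 + 0.125 + 0.25 + 0.125 + 0.125 + 0.03125 + 0.0078125 + 0.015625 + 0.015625 + 0.015625
= 0.9609
Since 0.9609 ≤ 1, prefix-free code exists


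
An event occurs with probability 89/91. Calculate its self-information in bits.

Information content I(x) = -log₂(p(x))
I = -log₂(89/91) = -log₂(0.9780)
I = 0.0321 bits


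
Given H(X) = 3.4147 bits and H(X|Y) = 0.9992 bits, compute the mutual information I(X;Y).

I(X;Y) = H(X) - H(X|Y)
I(X;Y) = 3.4147 - 0.9992 = 2.4155 bits


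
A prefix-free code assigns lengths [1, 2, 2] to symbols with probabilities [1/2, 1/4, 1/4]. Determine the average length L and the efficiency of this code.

Average length L = Σ p_i × l_i = 1.5000 bits
Entropy H = 1.5000 bits
Efficiency η = H/L × 100% = 100.00%


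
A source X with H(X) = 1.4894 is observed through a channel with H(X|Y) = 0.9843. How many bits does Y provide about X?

I(X;Y) = H(X) - H(X|Y)
I(X;Y) = 1.4894 - 0.9843 = 0.5051 bits


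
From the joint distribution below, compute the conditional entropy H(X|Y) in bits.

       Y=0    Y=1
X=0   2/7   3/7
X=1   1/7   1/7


H(X|Y) = Σ_y p(y) H(X|Y=y)
  p(Y=0) = 3/7, H(X|Y=0) = 0.9183
  p(Y=1) = 4/7, H(X|Y=1) = 0.8113
H(X|Y) = 0.4286×0.9183 + 0.5714×0.8113 = 0.8571 bits


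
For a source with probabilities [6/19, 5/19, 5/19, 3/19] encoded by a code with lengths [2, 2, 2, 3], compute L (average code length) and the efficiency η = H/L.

Average length L = Σ p_i × l_i = 2.1579 bits
Entropy H = 1.9593 bits
Efficiency η = H/L × 100% = 90.80%


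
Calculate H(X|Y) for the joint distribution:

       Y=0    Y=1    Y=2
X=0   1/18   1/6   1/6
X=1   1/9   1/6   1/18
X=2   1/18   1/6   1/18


H(X|Y) = Σ_y p(y) H(X|Y=y)
  p(Y=0) = 2/9, H(X|Y=0) = 1.5000
  p(Y=1) = 1/2, H(X|Y=1) = 1.5850
  p(Y=2) = 5/18, H(X|Y=2) = 1.3710
H(X|Y) = 0.2222×1.5000 + 0.5000×1.5850 + 0.2778×1.3710 = 1.5066 bits


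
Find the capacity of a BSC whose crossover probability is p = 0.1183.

For BSC with error probability p:
C = 1 - H(p) where H(p) is binary entropy
H(0.1183) = -0.1183 × log₂(0.1183) - 0.8817 × log₂(0.8817)
H(p) = 0.5245
C = 1 - 0.5245 = 0.4755 bits/use


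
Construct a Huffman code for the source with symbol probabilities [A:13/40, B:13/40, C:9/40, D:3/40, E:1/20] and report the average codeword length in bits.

Huffman tree construction:
Combine smallest probabilities repeatedly
Resulting codes:
  A: 10 (length 2)
  B: 11 (length 2)
  C: 01 (length 2)
  D: 001 (length 3)
  E: 000 (length 3)
Average length = Σ p(s) × length(s) = 2.1250 bits


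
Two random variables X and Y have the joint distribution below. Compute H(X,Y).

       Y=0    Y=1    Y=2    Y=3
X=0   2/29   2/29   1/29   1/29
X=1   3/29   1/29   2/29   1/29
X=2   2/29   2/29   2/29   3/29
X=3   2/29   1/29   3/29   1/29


H(X,Y) = -Σ p(x,y) log₂ p(x,y)
  p(0,0)=2/29: -0.0690 × log₂(0.0690) = 0.2661
  p(0,1)=2/29: -0.0690 × log₂(0.0690) = 0.2661
  p(0,2)=1/29: -0.0345 × log₂(0.0345) = 0.1675
  p(0,3)=1/29: -0.0345 × log₂(0.0345) = 0.1675
  p(1,0)=3/29: -0.1034 × log₂(0.1034) = 0.3386
  p(1,1)=1/29: -0.0345 × log₂(0.0345) = 0.1675
  p(1,2)=2/29: -0.0690 × log₂(0.0690) = 0.2661
  p(1,3)=1/29: -0.0345 × log₂(0.0345) = 0.1675
  p(2,0)=2/29: -0.0690 × log₂(0.0690) = 0.2661
  p(2,1)=2/29: -0.0690 × log₂(0.0690) = 0.2661
  p(2,2)=2/29: -0.0690 × log₂(0.0690) = 0.2661
  p(2,3)=3/29: -0.1034 × log₂(0.1034) = 0.3386
  p(3,0)=2/29: -0.0690 × log₂(0.0690) = 0.2661
  p(3,1)=1/29: -0.0345 × log₂(0.0345) = 0.1675
  p(3,2)=3/29: -0.1034 × log₂(0.1034) = 0.3386
  p(3,3)=1/29: -0.0345 × log₂(0.0345) = 0.1675
H(X,Y) = 3.8833 bits


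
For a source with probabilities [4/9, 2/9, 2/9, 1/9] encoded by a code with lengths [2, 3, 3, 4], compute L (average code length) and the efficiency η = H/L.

Average length L = Σ p_i × l_i = 2.6667 bits
Entropy H = 1.8366 bits
Efficiency η = H/L × 100% = 68.87%


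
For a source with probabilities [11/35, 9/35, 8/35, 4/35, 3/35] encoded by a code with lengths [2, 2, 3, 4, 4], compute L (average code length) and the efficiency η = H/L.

Average length L = Σ p_i × l_i = 2.6286 bits
Entropy H = 2.1768 bits
Efficiency η = H/L × 100% = 82.81%


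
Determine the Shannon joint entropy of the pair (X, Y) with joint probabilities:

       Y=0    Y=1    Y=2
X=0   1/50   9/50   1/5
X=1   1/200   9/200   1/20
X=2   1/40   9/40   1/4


H(X,Y) = -Σ p(x,y) log₂ p(x,y)
  p(0,0)=1/50: -0.0200 × log₂(0.0200) = 0.1129
  p(0,1)=9/50: -0.1800 × log₂(0.1800) = 0.4453
  p(0,2)=1/5: -0.2000 × log₂(0.2000) = 0.4644
  p(1,0)=1/200: -0.0050 × log₂(0.0050) = 0.0382
  p(1,1)=9/200: -0.0450 × log₂(0.0450) = 0.2013
  p(1,2)=1/20: -0.0500 × log₂(0.0500) = 0.2161
  p(2,0)=1/40: -0.0250 × log₂(0.0250) = 0.1330
  p(2,1)=9/40: -0.2250 × log₂(0.2250) = 0.4842
  p(2,2)=1/4: -0.2500 × log₂(0.2500) = 0.5000
H(X,Y) = 2.5955 bits


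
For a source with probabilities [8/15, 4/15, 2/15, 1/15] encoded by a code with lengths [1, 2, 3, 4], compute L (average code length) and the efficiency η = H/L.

Average length L = Σ p_i × l_i = 1.7333 bits
Entropy H = 1.6402 bits
Efficiency η = H/L × 100% = 94.63%


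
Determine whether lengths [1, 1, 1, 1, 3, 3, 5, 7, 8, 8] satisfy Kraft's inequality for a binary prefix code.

Kraft inequality: Σ 2^(-l_i) ≤ 1 for prefix-free code
Calculating: 2^(-1) + 2^(-1) + 2^(-1) + 2^(-1) + 2^(-3) + 2^(-3) + 2^(-5) + 2^(-7) + 2^(-8) + 2^(-8)
= 0.5 + 0.5 + 0.5 + 0.5 + 0.125 + 0.125 + 0.03125 + 0.0078125 + 0.00390625 + 0.00390625
= 2.2969
Since 2.2969 > 1, prefix-free code does not exist


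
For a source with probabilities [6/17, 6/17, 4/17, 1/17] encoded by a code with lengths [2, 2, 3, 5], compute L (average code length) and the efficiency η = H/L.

Average length L = Σ p_i × l_i = 2.4118 bits
Entropy H = 1.7922 bits
Efficiency η = H/L × 100% = 74.31%


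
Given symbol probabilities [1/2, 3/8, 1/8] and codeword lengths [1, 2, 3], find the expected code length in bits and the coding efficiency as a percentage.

Average length L = Σ p_i × l_i = 1.6250 bits
Entropy H = 1.4056 bits
Efficiency η = H/L × 100% = 86.50%


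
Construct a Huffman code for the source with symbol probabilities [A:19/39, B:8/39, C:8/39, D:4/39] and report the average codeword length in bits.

Huffman tree construction:
Combine smallest probabilities repeatedly
Resulting codes:
  A: 0 (length 1)
  B: 111 (length 3)
  C: 10 (length 2)
  D: 110 (length 3)
Average length = Σ p(s) × length(s) = 1.8205 bits


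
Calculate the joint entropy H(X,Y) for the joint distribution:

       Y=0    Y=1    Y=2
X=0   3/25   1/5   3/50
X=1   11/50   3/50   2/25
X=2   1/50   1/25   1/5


H(X,Y) = -Σ p(x,y) log₂ p(x,y)
  p(0,0)=3/25: -0.1200 × log₂(0.1200) = 0.3671
  p(0,1)=1/5: -0.2000 × log₂(0.2000) = 0.4644
  p(0,2)=3/50: -0.0600 × log₂(0.0600) = 0.2435
  p(1,0)=11/50: -0.2200 × log₂(0.2200) = 0.4806
  p(1,1)=3/50: -0.0600 × log₂(0.0600) = 0.2435
  p(1,2)=2/25: -0.0800 × log₂(0.0800) = 0.2915
  p(2,0)=1/50: -0.0200 × log₂(0.0200) = 0.1129
  p(2,1)=1/25: -0.0400 × log₂(0.0400) = 0.1858
  p(2,2)=1/5: -0.2000 × log₂(0.2000) = 0.4644
H(X,Y) = 2.8536 bits


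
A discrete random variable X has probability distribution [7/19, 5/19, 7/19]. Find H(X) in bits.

H(X) = -Σ p(x) log₂ p(x)
  -7/19 × log₂(7/19) = 0.5307
  -5/19 × log₂(5/19) = 0.5068
  -7/19 × log₂(7/19) = 0.5307
H(X) = 1.5683 bits


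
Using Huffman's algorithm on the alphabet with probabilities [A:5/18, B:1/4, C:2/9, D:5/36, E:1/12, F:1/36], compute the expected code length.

Huffman tree construction:
Combine smallest probabilities repeatedly
Resulting codes:
  A: 11 (length 2)
  B: 01 (length 2)
  C: 00 (length 2)
  D: 101 (length 3)
  E: 1001 (length 4)
  F: 1000 (length 4)
Average length = Σ p(s) × length(s) = 2.3611 bits


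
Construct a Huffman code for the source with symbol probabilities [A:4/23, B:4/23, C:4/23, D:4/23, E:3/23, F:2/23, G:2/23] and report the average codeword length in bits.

Huffman tree construction:
Combine smallest probabilities repeatedly
Resulting codes:
  A: 101 (length 3)
  B: 110 (length 3)
  C: 111 (length 3)
  D: 00 (length 2)
  E: 100 (length 3)
  F: 010 (length 3)
  G: 011 (length 3)
Average length = Σ p(s) × length(s) = 2.8261 bits


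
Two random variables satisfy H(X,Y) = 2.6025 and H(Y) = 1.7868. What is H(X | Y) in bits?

Chain rule: H(X,Y) = H(X|Y) + H(Y)
H(X|Y) = H(X,Y) - H(Y) = 2.6025 - 1.7868 = 0.8157 bits


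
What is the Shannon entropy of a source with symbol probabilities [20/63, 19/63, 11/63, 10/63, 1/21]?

H(X) = -Σ p(x) log₂ p(x)
  -20/63 × log₂(20/63) = 0.5255
  -19/63 × log₂(19/63) = 0.5216
  -11/63 × log₂(11/63) = 0.4396
  -10/63 × log₂(10/63) = 0.4215
  -1/21 × log₂(1/21) = 0.2092
H(X) = 2.1173 bits


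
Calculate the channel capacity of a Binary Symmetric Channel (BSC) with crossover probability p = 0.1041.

For BSC with error probability p:
C = 1 - H(p) where H(p) is binary entropy
H(0.1041) = -0.1041 × log₂(0.1041) - 0.8959 × log₂(0.8959)
H(p) = 0.4819
C = 1 - 0.4819 = 0.5181 bits/use


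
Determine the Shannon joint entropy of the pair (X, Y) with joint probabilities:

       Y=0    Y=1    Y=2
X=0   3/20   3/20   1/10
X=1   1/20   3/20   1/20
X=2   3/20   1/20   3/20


H(X,Y) = -Σ p(x,y) log₂ p(x,y)
  p(0,0)=3/20: -0.1500 × log₂(0.1500) = 0.4105
  p(0,1)=3/20: -0.1500 × log₂(0.1500) = 0.4105
  p(0,2)=1/10: -0.1000 × log₂(0.1000) = 0.3322
  p(1,0)=1/20: -0.0500 × log₂(0.0500) = 0.2161
  p(1,1)=3/20: -0.1500 × log₂(0.1500) = 0.4105
  p(1,2)=1/20: -0.0500 × log₂(0.0500) = 0.2161
  p(2,0)=3/20: -0.1500 × log₂(0.1500) = 0.4105
  p(2,1)=1/20: -0.0500 × log₂(0.0500) = 0.2161
  p(2,2)=3/20: -0.1500 × log₂(0.1500) = 0.4105
H(X,Y) = 3.0332 bits


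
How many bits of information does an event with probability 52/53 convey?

Information content I(x) = -log₂(p(x))
I = -log₂(52/53) = -log₂(0.9811)
I = 0.0275 bits


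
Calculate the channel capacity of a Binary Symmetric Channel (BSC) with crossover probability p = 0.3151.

For BSC with error probability p:
C = 1 - H(p) where H(p) is binary entropy
H(0.3151) = -0.3151 × log₂(0.3151) - 0.6849 × log₂(0.6849)
H(p) = 0.8990
C = 1 - 0.8990 = 0.1010 bits/use


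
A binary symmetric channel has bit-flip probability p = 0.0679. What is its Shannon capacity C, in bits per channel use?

For BSC with error probability p:
C = 1 - H(p) where H(p) is binary entropy
H(0.0679) = -0.0679 × log₂(0.0679) - 0.9321 × log₂(0.9321)
H(p) = 0.3580
C = 1 - 0.3580 = 0.6420 bits/use


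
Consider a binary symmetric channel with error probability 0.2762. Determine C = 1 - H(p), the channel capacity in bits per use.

For BSC with error probability p:
C = 1 - H(p) where H(p) is binary entropy
H(0.2762) = -0.2762 × log₂(0.2762) - 0.7238 × log₂(0.7238)
H(p) = 0.8502
C = 1 - 0.8502 = 0.1498 bits/use


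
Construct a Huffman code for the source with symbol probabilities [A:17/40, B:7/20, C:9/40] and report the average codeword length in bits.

Huffman tree construction:
Combine smallest probabilities repeatedly
Resulting codes:
  A: 0 (length 1)
  B: 11 (length 2)
  C: 10 (length 2)
Average length = Σ p(s) × length(s) = 1.5750 bits


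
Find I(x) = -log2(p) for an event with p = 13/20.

Information content I(x) = -log₂(p(x))
I = -log₂(13/20) = -log₂(0.6500)
I = 0.6215 bits


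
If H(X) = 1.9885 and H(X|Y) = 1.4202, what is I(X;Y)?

I(X;Y) = H(X) - H(X|Y)
I(X;Y) = 1.9885 - 1.4202 = 0.5683 bits


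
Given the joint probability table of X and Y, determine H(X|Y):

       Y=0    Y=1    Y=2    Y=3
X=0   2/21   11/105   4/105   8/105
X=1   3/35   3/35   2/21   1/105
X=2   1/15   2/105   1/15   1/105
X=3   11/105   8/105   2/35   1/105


H(X|Y) = Σ_y p(y) H(X|Y=y)
  p(Y=0) = 37/105, H(X|Y=0) = 1.9810
  p(Y=1) = 2/7, H(X|Y=1) = 1.8208
  p(Y=2) = 9/35, H(X|Y=2) = 1.9260
  p(Y=3) = 11/105, H(X|Y=3) = 1.2776
H(X|Y) = 0.3524×1.9810 + 0.2857×1.8208 + 0.2571×1.9260 + 0.1048×1.2776 = 1.8474 bits


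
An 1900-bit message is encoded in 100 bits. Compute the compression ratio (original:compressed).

Compression ratio = Original / Compressed
= 1900 / 100 = 19.00:1


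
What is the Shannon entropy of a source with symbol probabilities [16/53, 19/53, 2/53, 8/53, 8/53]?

H(X) = -Σ p(x) log₂ p(x)
  -16/53 × log₂(16/53) = 0.5216
  -19/53 × log₂(19/53) = 0.5306
  -2/53 × log₂(2/53) = 0.1784
  -8/53 × log₂(8/53) = 0.4118
  -8/53 × log₂(8/53) = 0.4118
H(X) = 2.0541 bits


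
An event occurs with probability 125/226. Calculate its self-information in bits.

Information content I(x) = -log₂(p(x))
I = -log₂(125/226) = -log₂(0.5531)
I = 0.8544 bits


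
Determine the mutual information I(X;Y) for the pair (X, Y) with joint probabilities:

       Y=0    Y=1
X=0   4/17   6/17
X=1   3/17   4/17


H(X) = 0.9774, H(Y) = 0.9774, H(X,Y) = 1.9542
I(X;Y) = H(X) + H(Y) - H(X,Y) = 0.0006 bits


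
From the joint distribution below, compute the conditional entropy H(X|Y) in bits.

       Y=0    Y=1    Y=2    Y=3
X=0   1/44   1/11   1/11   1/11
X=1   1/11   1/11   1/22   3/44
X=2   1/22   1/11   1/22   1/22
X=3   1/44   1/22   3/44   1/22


H(X|Y) = Σ_y p(y) H(X|Y=y)
  p(Y=0) = 2/11, H(X|Y=0) = 1.7500
  p(Y=1) = 7/22, H(X|Y=1) = 1.9502
  p(Y=2) = 1/4, H(X|Y=2) = 1.9363
  p(Y=3) = 1/4, H(X|Y=3) = 1.9363
H(X|Y) = 0.1818×1.7500 + 0.3182×1.9502 + 0.2500×1.9363 + 0.2500×1.9363 = 1.9068 bits


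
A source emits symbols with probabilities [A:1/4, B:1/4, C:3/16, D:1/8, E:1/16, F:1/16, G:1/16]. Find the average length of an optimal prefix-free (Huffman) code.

Huffman tree construction:
Combine smallest probabilities repeatedly
Resulting codes:
  A: 01 (length 2)
  B: 10 (length 2)
  C: 111 (length 3)
  D: 001 (length 3)
  E: 1100 (length 4)
  F: 1101 (length 4)
  G: 000 (length 3)
Average length = Σ p(s) × length(s) = 2.6250 bits


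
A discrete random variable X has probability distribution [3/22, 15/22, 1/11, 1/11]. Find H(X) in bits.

H(X) = -Σ p(x) log₂ p(x)
  -3/22 × log₂(3/22) = 0.3920
  -15/22 × log₂(15/22) = 0.3767
  -1/11 × log₂(1/11) = 0.3145
  -1/11 × log₂(1/11) = 0.3145
H(X) = 1.3977 bits


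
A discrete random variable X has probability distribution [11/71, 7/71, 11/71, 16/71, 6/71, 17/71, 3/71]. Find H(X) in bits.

H(X) = -Σ p(x) log₂ p(x)
  -11/71 × log₂(11/71) = 0.4168
  -7/71 × log₂(7/71) = 0.3295
  -11/71 × log₂(11/71) = 0.4168
  -16/71 × log₂(16/71) = 0.4845
  -6/71 × log₂(6/71) = 0.3012
  -17/71 × log₂(17/71) = 0.4938
  -3/71 × log₂(3/71) = 0.1929
H(X) = 2.6355 bits


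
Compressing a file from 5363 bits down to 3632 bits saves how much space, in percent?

Space savings = (1 - Compressed/Original) × 100%
= (1 - 3632/5363) × 100%
= 32.28%


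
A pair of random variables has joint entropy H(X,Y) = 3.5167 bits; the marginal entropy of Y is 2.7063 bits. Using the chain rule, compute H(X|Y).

Chain rule: H(X,Y) = H(X|Y) + H(Y)
H(X|Y) = H(X,Y) - H(Y) = 3.5167 - 2.7063 = 0.8104 bits


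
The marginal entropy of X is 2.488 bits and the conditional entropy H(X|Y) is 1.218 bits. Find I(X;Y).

I(X;Y) = H(X) - H(X|Y)
I(X;Y) = 2.488 - 1.218 = 1.27 bits


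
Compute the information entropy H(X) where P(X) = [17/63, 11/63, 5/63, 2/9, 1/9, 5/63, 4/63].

H(X) = -Σ p(x) log₂ p(x)
  -17/63 × log₂(17/63) = 0.5100
  -11/63 × log₂(11/63) = 0.4396
  -5/63 × log₂(5/63) = 0.2901
  -2/9 × log₂(2/9) = 0.4822
  -1/9 × log₂(1/9) = 0.3522
  -5/63 × log₂(5/63) = 0.2901
  -4/63 × log₂(4/63) = 0.2525
H(X) = 2.6167 bits


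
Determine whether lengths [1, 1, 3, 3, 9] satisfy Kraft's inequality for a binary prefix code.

Kraft inequality: Σ 2^(-l_i) ≤ 1 for prefix-free code
Calculating: 2^(-1) + 2^(-1) + 2^(-3) + 2^(-3) + 2^(-9)
= 0.5 + 0.5 + 0.125 + 0.125 + 0.001953125
= 1.2520
Since 1.2520 > 1, prefix-free code does not exist


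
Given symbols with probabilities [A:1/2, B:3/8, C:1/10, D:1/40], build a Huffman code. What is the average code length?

Huffman tree construction:
Combine smallest probabilities repeatedly
Resulting codes:
  A: 0 (length 1)
  B: 11 (length 2)
  C: 101 (length 3)
  D: 100 (length 3)
Average length = Σ p(s) × length(s) = 1.6250 bits


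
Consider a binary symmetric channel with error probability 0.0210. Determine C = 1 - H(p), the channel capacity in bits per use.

For BSC with error probability p:
C = 1 - H(p) where H(p) is binary entropy
H(0.0210) = -0.0210 × log₂(0.0210) - 0.9790 × log₂(0.9790)
H(p) = 0.1470
C = 1 - 0.1470 = 0.8530 bits/use


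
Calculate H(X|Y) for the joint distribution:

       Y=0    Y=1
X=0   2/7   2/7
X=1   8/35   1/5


H(X|Y) = Σ_y p(y) H(X|Y=y)
  p(Y=0) = 18/35, H(X|Y=0) = 0.9911
  p(Y=1) = 17/35, H(X|Y=1) = 0.9774
H(X|Y) = 0.5143×0.9911 + 0.4857×0.9774 = 0.9844 bits


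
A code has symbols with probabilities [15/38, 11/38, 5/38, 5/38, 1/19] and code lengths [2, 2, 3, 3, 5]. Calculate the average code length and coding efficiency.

Average length L = Σ p_i × l_i = 2.4211 bits
Entropy H = 2.0407 bits
Efficiency η = H/L × 100% = 84.29%


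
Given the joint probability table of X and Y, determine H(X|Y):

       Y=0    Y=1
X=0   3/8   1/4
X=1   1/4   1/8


H(X|Y) = Σ_y p(y) H(X|Y=y)
  p(Y=0) = 5/8, H(X|Y=0) = 0.9710
  p(Y=1) = 3/8, H(X|Y=1) = 0.9183
H(X|Y) = 0.6250×0.9710 + 0.3750×0.9183 = 0.9512 bits


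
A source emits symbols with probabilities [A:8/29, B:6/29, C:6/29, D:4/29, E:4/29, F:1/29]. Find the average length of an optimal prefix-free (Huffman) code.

Huffman tree construction:
Combine smallest probabilities repeatedly
Resulting codes:
  A: 10 (length 2)
  B: 00 (length 2)
  C: 01 (length 2)
  D: 1111 (length 4)
  E: 110 (length 3)
  F: 1110 (length 4)
Average length = Σ p(s) × length(s) = 2.4828 bits


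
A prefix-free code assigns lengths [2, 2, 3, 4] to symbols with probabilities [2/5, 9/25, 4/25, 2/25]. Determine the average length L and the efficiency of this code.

Average length L = Σ p_i × l_i = 2.3200 bits
Entropy H = 1.7739 bits
Efficiency η = H/L × 100% = 76.46%


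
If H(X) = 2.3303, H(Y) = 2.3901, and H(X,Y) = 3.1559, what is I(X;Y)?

I(X;Y) = H(X) + H(Y) - H(X,Y)
I(X;Y) = 2.3303 + 2.3901 - 3.1559 = 1.5645 bits


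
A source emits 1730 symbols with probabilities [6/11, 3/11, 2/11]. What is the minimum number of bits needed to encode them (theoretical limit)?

Entropy H = 1.4354 bits/symbol
Minimum bits = H × n = 1.4354 × 1730
= 2483.19 bits


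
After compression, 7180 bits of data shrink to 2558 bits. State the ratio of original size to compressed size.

Compression ratio = Original / Compressed
= 7180 / 2558 = 2.81:1


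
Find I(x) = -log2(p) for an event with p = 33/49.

Information content I(x) = -log₂(p(x))
I = -log₂(33/49) = -log₂(0.6735)
I = 0.5703 bits


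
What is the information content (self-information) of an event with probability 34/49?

Information content I(x) = -log₂(p(x))
I = -log₂(34/49) = -log₂(0.6939)
I = 0.5272 bits


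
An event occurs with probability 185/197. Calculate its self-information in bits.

Information content I(x) = -log₂(p(x))
I = -log₂(185/197) = -log₂(0.9391)
I = 0.0907 bits


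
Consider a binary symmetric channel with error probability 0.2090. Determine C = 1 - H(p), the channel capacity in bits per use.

For BSC with error probability p:
C = 1 - H(p) where H(p) is binary entropy
H(0.2090) = -0.2090 × log₂(0.2090) - 0.7910 × log₂(0.7910)
H(p) = 0.7396
C = 1 - 0.7396 = 0.2604 bits/use


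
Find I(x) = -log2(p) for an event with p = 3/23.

Information content I(x) = -log₂(p(x))
I = -log₂(3/23) = -log₂(0.1304)
I = 2.9386 bits


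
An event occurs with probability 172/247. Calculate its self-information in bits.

Information content I(x) = -log₂(p(x))
I = -log₂(172/247) = -log₂(0.6964)
I = 0.5221 bits


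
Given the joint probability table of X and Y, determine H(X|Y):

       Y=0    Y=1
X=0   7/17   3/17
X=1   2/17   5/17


H(X|Y) = Σ_y p(y) H(X|Y=y)
  p(Y=0) = 9/17, H(X|Y=0) = 0.7642
  p(Y=1) = 8/17, H(X|Y=1) = 0.9544
H(X|Y) = 0.5294×0.7642 + 0.4706×0.9544 = 0.8537 bits


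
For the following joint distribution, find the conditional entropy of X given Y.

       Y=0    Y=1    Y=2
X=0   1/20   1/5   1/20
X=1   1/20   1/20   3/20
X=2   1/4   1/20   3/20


H(X|Y) = Σ_y p(y) H(X|Y=y)
  p(Y=0) = 7/20, H(X|Y=0) = 1.1488
  p(Y=1) = 3/10, H(X|Y=1) = 1.2516
  p(Y=2) = 7/20, H(X|Y=2) = 1.4488
H(X|Y) = 0.3500×1.1488 + 0.3000×1.2516 + 0.3500×1.4488 = 1.2847 bits


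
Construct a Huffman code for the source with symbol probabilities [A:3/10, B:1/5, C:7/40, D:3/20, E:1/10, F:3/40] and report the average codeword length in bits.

Huffman tree construction:
Combine smallest probabilities repeatedly
Resulting codes:
  A: 10 (length 2)
  B: 01 (length 2)
  C: 111 (length 3)
  D: 110 (length 3)
  E: 001 (length 3)
  F: 000 (length 3)
Average length = Σ p(s) × length(s) = 2.5000 bits


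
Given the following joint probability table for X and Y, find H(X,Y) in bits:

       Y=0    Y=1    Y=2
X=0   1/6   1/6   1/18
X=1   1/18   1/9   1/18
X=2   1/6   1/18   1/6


H(X,Y) = -Σ p(x,y) log₂ p(x,y)
  p(0,0)=1/6: -0.1667 × log₂(0.1667) = 0.4308
  p(0,1)=1/6: -0.1667 × log₂(0.1667) = 0.4308
  p(0,2)=1/18: -0.0556 × log₂(0.0556) = 0.2317
  p(1,0)=1/18: -0.0556 × log₂(0.0556) = 0.2317
  p(1,1)=1/9: -0.1111 × log₂(0.1111) = 0.3522
  p(1,2)=1/18: -0.0556 × log₂(0.0556) = 0.2317
  p(2,0)=1/6: -0.1667 × log₂(0.1667) = 0.4308
  p(2,1)=1/18: -0.0556 × log₂(0.0556) = 0.2317
  p(2,2)=1/6: -0.1667 × log₂(0.1667) = 0.4308
H(X,Y) = 3.0022 bits


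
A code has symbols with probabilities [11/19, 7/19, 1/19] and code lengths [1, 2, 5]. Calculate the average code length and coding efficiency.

Average length L = Σ p_i × l_i = 1.5789 bits
Entropy H = 1.2108 bits
Efficiency η = H/L × 100% = 76.68%


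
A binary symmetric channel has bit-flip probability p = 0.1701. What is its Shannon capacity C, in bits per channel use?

For BSC with error probability p:
C = 1 - H(p) where H(p) is binary entropy
H(0.1701) = -0.1701 × log₂(0.1701) - 0.8299 × log₂(0.8299)
H(p) = 0.6579
C = 1 - 0.6579 = 0.3421 bits/use


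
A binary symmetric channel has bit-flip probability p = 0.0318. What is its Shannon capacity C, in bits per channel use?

For BSC with error probability p:
C = 1 - H(p) where H(p) is binary entropy
H(0.0318) = -0.0318 × log₂(0.0318) - 0.9682 × log₂(0.9682)
H(p) = 0.2033
C = 1 - 0.2033 = 0.7967 bits/use


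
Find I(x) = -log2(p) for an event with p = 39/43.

Information content I(x) = -log₂(p(x))
I = -log₂(39/43) = -log₂(0.9070)
I = 0.1409 bits


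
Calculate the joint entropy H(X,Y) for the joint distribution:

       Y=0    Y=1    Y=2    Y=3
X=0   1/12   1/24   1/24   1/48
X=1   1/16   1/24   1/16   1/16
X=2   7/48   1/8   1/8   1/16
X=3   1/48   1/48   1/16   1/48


H(X,Y) = -Σ p(x,y) log₂ p(x,y)
  p(0,0)=1/12: -0.0833 × log₂(0.0833) = 0.2987
  p(0,1)=1/24: -0.0417 × log₂(0.0417) = 0.1910
  p(0,2)=1/24: -0.0417 × log₂(0.0417) = 0.1910
  p(0,3)=1/48: -0.0208 × log₂(0.0208) = 0.1164
  p(1,0)=1/16: -0.0625 × log₂(0.0625) = 0.2500
  p(1,1)=1/24: -0.0417 × log₂(0.0417) = 0.1910
  p(1,2)=1/16: -0.0625 × log₂(0.0625) = 0.2500
  p(1,3)=1/16: -0.0625 × log₂(0.0625) = 0.2500
  p(2,0)=7/48: -0.1458 × log₂(0.1458) = 0.4051
  p(2,1)=1/8: -0.1250 × log₂(0.1250) = 0.3750
  p(2,2)=1/8: -0.1250 × log₂(0.1250) = 0.3750
  p(2,3)=1/16: -0.0625 × log₂(0.0625) = 0.2500
  p(3,0)=1/48: -0.0208 × log₂(0.0208) = 0.1164
  p(3,1)=1/48: -0.0208 × log₂(0.0208) = 0.1164
  p(3,2)=1/16: -0.0625 × log₂(0.0625) = 0.2500
  p(3,3)=1/48: -0.0208 × log₂(0.0208) = 0.1164
H(X,Y) = 3.7423 bits


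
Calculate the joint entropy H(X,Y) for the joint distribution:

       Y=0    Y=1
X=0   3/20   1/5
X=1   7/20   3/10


H(X,Y) = -Σ p(x,y) log₂ p(x,y)
  p(0,0)=3/20: -0.1500 × log₂(0.1500) = 0.4105
  p(0,1)=1/5: -0.2000 × log₂(0.2000) = 0.4644
  p(1,0)=7/20: -0.3500 × log₂(0.3500) = 0.5301
  p(1,1)=3/10: -0.3000 × log₂(0.3000) = 0.5211
H(X,Y) = 1.9261 bits


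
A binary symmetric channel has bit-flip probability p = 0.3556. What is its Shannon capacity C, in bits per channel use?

For BSC with error probability p:
C = 1 - H(p) where H(p) is binary entropy
H(0.3556) = -0.3556 × log₂(0.3556) - 0.6444 × log₂(0.6444)
H(p) = 0.9390
C = 1 - 0.9390 = 0.0610 bits/use


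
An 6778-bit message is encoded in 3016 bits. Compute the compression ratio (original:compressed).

Compression ratio = Original / Compressed
= 6778 / 3016 = 2.25:1


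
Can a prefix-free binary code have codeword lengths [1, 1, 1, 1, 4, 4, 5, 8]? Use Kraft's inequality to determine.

Kraft inequality: Σ 2^(-l_i) ≤ 1 for prefix-free code
Calculating: 2^(-1) + 2^(-1) + 2^(-1) + 2^(-1) + 2^(-4) + 2^(-4) + 2^(-5) + 2^(-8)
= 0.5 + 0.5 + 0.5 + 0.5 + 0.0625 + 0.0625 + 0.03125 + 0.00390625
= 2.1602
Since 2.1602 > 1, prefix-free code does not exist


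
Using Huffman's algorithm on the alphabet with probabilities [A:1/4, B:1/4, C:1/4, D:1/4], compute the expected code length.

Huffman tree construction:
Combine smallest probabilities repeatedly
Resulting codes:
  A: 00 (length 2)
  B: 01 (length 2)
  C: 10 (length 2)
  D: 11 (length 2)
Average length = Σ p(s) × length(s) = 2.0000 bits


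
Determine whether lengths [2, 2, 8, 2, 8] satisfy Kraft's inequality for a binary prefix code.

Kraft inequality: Σ 2^(-l_i) ≤ 1 for prefix-free code
Calculating: 2^(-2) + 2^(-2) + 2^(-8) + 2^(-2) + 2^(-8)
= 0.25 + 0.25 + 0.00390625 + 0.25 + 0.00390625
= 0.7578
Since 0.7578 ≤ 1, prefix-free code exists


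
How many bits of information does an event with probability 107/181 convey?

Information content I(x) = -log₂(p(x))
I = -log₂(107/181) = -log₂(0.5912)
I = 0.7584 bits


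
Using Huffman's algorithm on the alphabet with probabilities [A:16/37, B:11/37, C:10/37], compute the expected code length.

Huffman tree construction:
Combine smallest probabilities repeatedly
Resulting codes:
  A: 0 (length 1)
  B: 11 (length 2)
  C: 10 (length 2)
Average length = Σ p(s) × length(s) = 1.5676 bits


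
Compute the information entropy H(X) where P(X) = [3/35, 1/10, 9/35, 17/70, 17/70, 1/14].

H(X) = -Σ p(x) log₂ p(x)
  -3/35 × log₂(3/35) = 0.3038
  -1/10 × log₂(1/10) = 0.3322
  -9/35 × log₂(9/35) = 0.5038
  -17/70 × log₂(17/70) = 0.4959
  -17/70 × log₂(17/70) = 0.4959
  -1/14 × log₂(1/14) = 0.2720
H(X) = 2.4035 bits


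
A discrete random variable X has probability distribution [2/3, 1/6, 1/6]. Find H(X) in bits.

H(X) = -Σ p(x) log₂ p(x)
  -2/3 × log₂(2/3) = 0.3900
  -1/6 × log₂(1/6) = 0.4308
  -1/6 × log₂(1/6) = 0.4308
H(X) = 1.2516 bits


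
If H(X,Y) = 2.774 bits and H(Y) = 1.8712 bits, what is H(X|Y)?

Chain rule: H(X,Y) = H(X|Y) + H(Y)
H(X|Y) = H(X,Y) - H(Y) = 2.774 - 1.8712 = 0.9028 bits


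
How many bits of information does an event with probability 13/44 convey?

Information content I(x) = -log₂(p(x))
I = -log₂(13/44) = -log₂(0.2955)
I = 1.7590 bits


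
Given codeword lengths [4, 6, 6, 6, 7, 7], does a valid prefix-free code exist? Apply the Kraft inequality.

Kraft inequality: Σ 2^(-l_i) ≤ 1 for prefix-free code
Calculating: 2^(-4) + 2^(-6) + 2^(-6) + 2^(-6) + 2^(-7) + 2^(-7)
= 0.0625 + 0.015625 + 0.015625 + 0.015625 + 0.0078125 + 0.0078125
= 0.1250
Since 0.1250 ≤ 1, prefix-free code exists


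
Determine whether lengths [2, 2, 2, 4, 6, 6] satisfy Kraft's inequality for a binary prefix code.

Kraft inequality: Σ 2^(-l_i) ≤ 1 for prefix-free code
Calculating: 2^(-2) + 2^(-2) + 2^(-2) + 2^(-4) + 2^(-6) + 2^(-6)
= 0.25 + 0.25 + 0.25 + 0.0625 + 0.015625 + 0.015625
= 0.8438
Since 0.8438 ≤ 1, prefix-free code exists


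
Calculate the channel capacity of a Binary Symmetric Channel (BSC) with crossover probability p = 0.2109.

For BSC with error probability p:
C = 1 - H(p) where H(p) is binary entropy
H(0.2109) = -0.2109 × log₂(0.2109) - 0.7891 × log₂(0.7891)
H(p) = 0.7432
C = 1 - 0.7432 = 0.2568 bits/use


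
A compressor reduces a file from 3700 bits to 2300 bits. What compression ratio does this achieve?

Compression ratio = Original / Compressed
= 3700 / 2300 = 1.61:1


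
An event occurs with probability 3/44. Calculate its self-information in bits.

Information content I(x) = -log₂(p(x))
I = -log₂(3/44) = -log₂(0.0682)
I = 3.8745 bits


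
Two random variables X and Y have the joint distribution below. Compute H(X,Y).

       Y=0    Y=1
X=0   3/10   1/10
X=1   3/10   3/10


H(X,Y) = -Σ p(x,y) log₂ p(x,y)
  p(0,0)=3/10: -0.3000 × log₂(0.3000) = 0.5211
  p(0,1)=1/10: -0.1000 × log₂(0.1000) = 0.3322
  p(1,0)=3/10: -0.3000 × log₂(0.3000) = 0.5211
  p(1,1)=3/10: -0.3000 × log₂(0.3000) = 0.5211
H(X,Y) = 1.8955 bits


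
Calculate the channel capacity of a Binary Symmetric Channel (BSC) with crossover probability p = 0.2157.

For BSC with error probability p:
C = 1 - H(p) where H(p) is binary entropy
H(0.2157) = -0.2157 × log₂(0.2157) - 0.7843 × log₂(0.7843)
H(p) = 0.7522
C = 1 - 0.7522 = 0.2478 bits/use


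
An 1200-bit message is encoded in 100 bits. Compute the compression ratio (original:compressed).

Compression ratio = Original / Compressed
= 1200 / 100 = 12.00:1


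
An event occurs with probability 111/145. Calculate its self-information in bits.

Information content I(x) = -log₂(p(x))
I = -log₂(111/145) = -log₂(0.7655)
I = 0.3855 bits


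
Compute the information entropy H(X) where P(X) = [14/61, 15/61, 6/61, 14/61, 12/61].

H(X) = -Σ p(x) log₂ p(x)
  -14/61 × log₂(14/61) = 0.4873
  -15/61 × log₂(15/61) = 0.4977
  -6/61 × log₂(6/61) = 0.3291
  -14/61 × log₂(14/61) = 0.4873
  -12/61 × log₂(12/61) = 0.4615
H(X) = 2.2629 bits


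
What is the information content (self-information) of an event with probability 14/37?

Information content I(x) = -log₂(p(x))
I = -log₂(14/37) = -log₂(0.3784)
I = 1.4021 bits


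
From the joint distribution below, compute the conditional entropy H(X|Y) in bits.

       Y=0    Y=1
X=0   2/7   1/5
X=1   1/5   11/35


H(X|Y) = Σ_y p(y) H(X|Y=y)
  p(Y=0) = 17/35, H(X|Y=0) = 0.9774
  p(Y=1) = 18/35, H(X|Y=1) = 0.9641
H(X|Y) = 0.4857×0.9774 + 0.5143×0.9641 = 0.9706 bits


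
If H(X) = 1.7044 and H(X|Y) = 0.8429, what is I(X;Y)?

I(X;Y) = H(X) - H(X|Y)
I(X;Y) = 1.7044 - 0.8429 = 0.8615 bits


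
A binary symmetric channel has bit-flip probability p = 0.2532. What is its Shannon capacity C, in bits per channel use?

For BSC with error probability p:
C = 1 - H(p) where H(p) is binary entropy
H(0.2532) = -0.2532 × log₂(0.2532) - 0.7468 × log₂(0.7468)
H(p) = 0.8163
C = 1 - 0.8163 = 0.1837 bits/use


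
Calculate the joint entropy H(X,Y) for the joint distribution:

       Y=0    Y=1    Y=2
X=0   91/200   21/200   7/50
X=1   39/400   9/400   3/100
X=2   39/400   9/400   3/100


H(X,Y) = -Σ p(x,y) log₂ p(x,y)
  p(0,0)=91/200: -0.4550 × log₂(0.4550) = 0.5169
  p(0,1)=21/200: -0.1050 × log₂(0.1050) = 0.3414
  p(0,2)=7/50: -0.1400 × log₂(0.1400) = 0.3971
  p(1,0)=39/400: -0.0975 × log₂(0.0975) = 0.3274
  p(1,1)=9/400: -0.0225 × log₂(0.0225) = 0.1232
  p(1,2)=3/100: -0.0300 × log₂(0.0300) = 0.1518
  p(2,0)=39/400: -0.0975 × log₂(0.0975) = 0.3274
  p(2,1)=9/400: -0.0225 × log₂(0.0225) = 0.1232
  p(2,2)=3/100: -0.0300 × log₂(0.0300) = 0.1518
H(X,Y) = 2.4602 bits


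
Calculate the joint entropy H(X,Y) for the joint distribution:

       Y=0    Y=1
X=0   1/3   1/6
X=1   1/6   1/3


H(X,Y) = -Σ p(x,y) log₂ p(x,y)
  p(0,0)=1/3: -0.3333 × log₂(0.3333) = 0.5283
  p(0,1)=1/6: -0.1667 × log₂(0.1667) = 0.4308
  p(1,0)=1/6: -0.1667 × log₂(0.1667) = 0.4308
  p(1,1)=1/3: -0.3333 × log₂(0.3333) = 0.5283
H(X,Y) = 1.9183 bits


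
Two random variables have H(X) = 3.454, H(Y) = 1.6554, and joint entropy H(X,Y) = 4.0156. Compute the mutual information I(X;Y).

I(X;Y) = H(X) + H(Y) - H(X,Y)
I(X;Y) = 3.454 + 1.6554 - 4.0156 = 1.0938 bits


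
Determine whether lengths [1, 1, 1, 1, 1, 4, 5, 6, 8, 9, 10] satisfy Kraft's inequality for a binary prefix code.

Kraft inequality: Σ 2^(-l_i) ≤ 1 for prefix-free code
Calculating: 2^(-1) + 2^(-1) + 2^(-1) + 2^(-1) + 2^(-1) + 2^(-4) + 2^(-5) + 2^(-6) + 2^(-8) + 2^(-9) + 2^(-10)
= 0.5 + 0.5 + 0.5 + 0.5 + 0.5 + 0.0625 + 0.03125 + 0.015625 + 0.00390625 + 0.001953125 + 0.0009765625
= 2.6162
Since 2.6162 > 1, prefix-free code does not exist


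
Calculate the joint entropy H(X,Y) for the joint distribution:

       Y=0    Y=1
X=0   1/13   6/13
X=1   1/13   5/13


H(X,Y) = -Σ p(x,y) log₂ p(x,y)
  p(0,0)=1/13: -0.0769 × log₂(0.0769) = 0.2846
  p(0,1)=6/13: -0.4615 × log₂(0.4615) = 0.5148
  p(1,0)=1/13: -0.0769 × log₂(0.0769) = 0.2846
  p(1,1)=5/13: -0.3846 × log₂(0.3846) = 0.5302
H(X,Y) = 1.6143 bits


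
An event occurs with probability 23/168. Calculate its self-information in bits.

Information content I(x) = -log₂(p(x))
I = -log₂(23/168) = -log₂(0.1369)
I = 2.8688 bits


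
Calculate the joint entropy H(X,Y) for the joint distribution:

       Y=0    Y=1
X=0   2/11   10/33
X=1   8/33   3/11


H(X,Y) = -Σ p(x,y) log₂ p(x,y)
  p(0,0)=2/11: -0.1818 × log₂(0.1818) = 0.4472
  p(0,1)=10/33: -0.3030 × log₂(0.3030) = 0.5220
  p(1,0)=8/33: -0.2424 × log₂(0.2424) = 0.4956
  p(1,1)=3/11: -0.2727 × log₂(0.2727) = 0.5112
H(X,Y) = 1.9760 bits


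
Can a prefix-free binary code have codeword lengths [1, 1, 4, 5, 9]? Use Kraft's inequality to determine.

Kraft inequality: Σ 2^(-l_i) ≤ 1 for prefix-free code
Calculating: 2^(-1) + 2^(-1) + 2^(-4) + 2^(-5) + 2^(-9)
= 0.5 + 0.5 + 0.0625 + 0.03125 + 0.001953125
= 1.0957
Since 1.0957 > 1, prefix-free code does not exist


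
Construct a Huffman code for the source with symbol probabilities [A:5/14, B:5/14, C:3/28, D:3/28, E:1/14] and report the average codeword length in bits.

Huffman tree construction:
Combine smallest probabilities repeatedly
Resulting codes:
  A: 11 (length 2)
  B: 0 (length 1)
  C: 1011 (length 4)
  D: 100 (length 3)
  E: 1010 (length 4)
Average length = Σ p(s) × length(s) = 2.1071 bits


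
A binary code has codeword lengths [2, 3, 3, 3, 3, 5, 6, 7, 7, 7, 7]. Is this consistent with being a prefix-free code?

Kraft inequality: Σ 2^(-l_i) ≤ 1 for prefix-free code
Calculating: 2^(-2) + 2^(-3) + 2^(-3) + 2^(-3) + 2^(-3) + 2^(-5) + 2^(-6) + 2^(-7) + 2^(-7) + 2^(-7) + 2^(-7)
= 0.25 + 0.125 + 0.125 + 0.125 + 0.125 + 0.03125 + 0.015625 + 0.0078125 + 0.0078125 + 0.0078125 + 0.0078125
= 0.8281
Since 0.8281 ≤ 1, prefix-free code exists


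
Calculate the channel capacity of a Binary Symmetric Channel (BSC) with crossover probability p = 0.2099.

For BSC with error probability p:
C = 1 - H(p) where H(p) is binary entropy
H(0.2099) = -0.2099 × log₂(0.2099) - 0.7901 × log₂(0.7901)
H(p) = 0.7413
C = 1 - 0.7413 = 0.2587 bits/use


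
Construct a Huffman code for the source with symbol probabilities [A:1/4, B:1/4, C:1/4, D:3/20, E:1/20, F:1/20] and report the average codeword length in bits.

Huffman tree construction:
Combine smallest probabilities repeatedly
Resulting codes:
  A: 00 (length 2)
  B: 01 (length 2)
  C: 10 (length 2)
  D: 111 (length 3)
  E: 1100 (length 4)
  F: 1101 (length 4)
Average length = Σ p(s) × length(s) = 2.3500 bits


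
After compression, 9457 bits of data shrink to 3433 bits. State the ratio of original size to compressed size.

Compression ratio = Original / Compressed
= 9457 / 3433 = 2.75:1


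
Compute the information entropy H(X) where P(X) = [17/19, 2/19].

H(X) = -Σ p(x) log₂ p(x)
  -17/19 × log₂(17/19) = 0.1436
  -2/19 × log₂(2/19) = 0.3419
H(X) = 0.4855 bits
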